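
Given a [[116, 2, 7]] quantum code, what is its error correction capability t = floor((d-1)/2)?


Code parameters: [[116, 2, 7]], distance d = 7.
Number of correctable errors = floor((d-1)/2)
= floor((7 - 1)/2)
= floor(6/2)
= 3

3


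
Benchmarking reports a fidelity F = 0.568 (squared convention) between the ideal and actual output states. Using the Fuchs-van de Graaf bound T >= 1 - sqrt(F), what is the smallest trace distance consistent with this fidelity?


Fuchs-van de Graaf (squared-fidelity convention): 1 - sqrt(F) <= T <= sqrt(1 - F).
Lower bound: T >= 1 - sqrt(F)
sqrt(F) = sqrt(0.568) = 0.7537
T >= 1 - 0.7537
T >= 0.2463

0.2463


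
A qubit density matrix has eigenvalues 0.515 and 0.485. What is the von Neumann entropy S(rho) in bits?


S = -p*log2(p) - (1-p)*log2(1-p)
p = 0.5150, 1-p = 0.4850
= -0.5150 * log2(0.5150) - 0.4850 * log2(0.4850)
= -(-0.4930) - (-0.5063)
= 0.9994

0.9994


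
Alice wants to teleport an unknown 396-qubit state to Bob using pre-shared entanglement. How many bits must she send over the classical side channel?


Quantum teleportation requires 2 classical bits per qubit teleported.
396 qubit(s) -> 2 * 396 = 792 classical bits

792


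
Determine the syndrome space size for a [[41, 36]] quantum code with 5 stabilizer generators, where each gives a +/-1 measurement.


Each stabilizer generator gives a binary (+1 or -1) measurement outcome.
With 5 independent generators:
Total syndromes = 2^5
= 32

32


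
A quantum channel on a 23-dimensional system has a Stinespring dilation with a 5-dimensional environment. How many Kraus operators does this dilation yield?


Tracing out the environment in an orthonormal basis {|i>_E} gives Kraus operators K_i = <i|_E U |0>_E.
Number of Kraus operators = dim(H_env) = d_env
= 5

5


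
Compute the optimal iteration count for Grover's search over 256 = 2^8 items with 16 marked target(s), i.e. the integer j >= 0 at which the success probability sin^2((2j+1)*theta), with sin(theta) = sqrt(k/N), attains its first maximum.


After j Grover iterations the success probability is P(j) = sin^2((2j+1)*theta), where sin(theta) = sqrt(k/N).
N = 2^8 = 256, k = 16
sin(theta) = sqrt(k/N) = 0.25
theta = arcsin(sqrt(k/N)) = 0.2526802551 rad
P(j) reaches its first maximum when (2j+1)*theta is as close as possible to pi/2, i.e. j = round(pi/(4*theta) - 1/2).
pi/(4*theta) - 1/2 = 2.6083
(For comparison, the common estimate pi/4 * sqrt(N/k) = 3.1416; the exact maximiser is used here.)
Optimal iterations = 3

3


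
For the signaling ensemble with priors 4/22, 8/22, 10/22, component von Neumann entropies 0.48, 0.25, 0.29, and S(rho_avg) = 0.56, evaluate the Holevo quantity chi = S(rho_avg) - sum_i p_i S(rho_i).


chi = S(rho) - sum_i p_i * S(rho_i)
Weighted entropy = 4/22 * 0.48 + 8/22 * 0.25 + 10/22 * 0.29
= 0.3100
chi = 0.56 - 0.3100
= 0.2500

0.2500


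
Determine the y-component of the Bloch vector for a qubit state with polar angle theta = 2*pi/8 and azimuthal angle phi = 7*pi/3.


theta = 0.7854, phi = 7.3304
r_y = sin(theta)*sin(phi) = 0.7071 * 0.8660
r_y = 0.6124

0.6124


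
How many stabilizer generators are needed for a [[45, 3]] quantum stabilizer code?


For an [[n,k]] stabilizer code:
Number of stabilizer generators = n - k
= 45 - 3
= 42

42


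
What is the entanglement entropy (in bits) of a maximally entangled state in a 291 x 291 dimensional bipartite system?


For a maximally entangled state in d x d:
S = log2(d) = log2(291)
= 8.1849

8.1849


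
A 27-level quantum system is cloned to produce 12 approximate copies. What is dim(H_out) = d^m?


Output space = H^(tensor 12) where dim(H) = 27
dim = 27^12
= 729 (after 2 factors)
= 19683 (after 3 factors)
= 531441 (after 4 factors)
= 14348907 (after 5 factors)
= 387420489 (after 6 factors)
= 10460353203 (after 7 factors)
= 282429536481 (after 8 factors)
= 7625597484987 (after 9 factors)
= 205891132094649 (after 10 factors)
= 5559060566555523 (after 11 factors)
= 150094635296999121 (after 12 factors)
= 150094635296999121

150094635296999121


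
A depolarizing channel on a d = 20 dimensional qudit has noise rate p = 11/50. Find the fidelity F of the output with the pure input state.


F = (1-p) + p/d
= (1 - 0.2200) + 0.2200/20
= 0.7800 + 0.0110
= 0.7910

0.7910


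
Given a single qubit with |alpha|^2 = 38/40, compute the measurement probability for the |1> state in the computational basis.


|alpha|^2 = 38/40 = 0.9500
|beta|^2 = 1 - 38/40 = 2/40 = 0.0500
P(|1>) = |beta|^2 = 0.0500

0.0500


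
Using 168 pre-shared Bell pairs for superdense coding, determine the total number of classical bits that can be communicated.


Superdense coding allows 2 classical bits per shared entangled pair.
168 pair(s) -> 2 * 168 = 336 classical bits

336


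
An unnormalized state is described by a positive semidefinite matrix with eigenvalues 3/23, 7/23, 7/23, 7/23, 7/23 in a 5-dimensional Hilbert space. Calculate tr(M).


tr(M) = sum of eigenvalues
= 3/23 + 7/23 + 7/23 + 7/23 + 7/23
= 31/23
= 1.3478

1.3478


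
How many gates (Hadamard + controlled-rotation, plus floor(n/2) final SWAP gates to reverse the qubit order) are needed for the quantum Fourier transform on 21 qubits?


Hadamard gates: 21
Controlled rotations: n*(n-1)/2 = 21*20/2 = 210
SWAP gates: floor(n/2) = floor(21/2) = 10
Total = 21 + 210 + 10
= 241

241


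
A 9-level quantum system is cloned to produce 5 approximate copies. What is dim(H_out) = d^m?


Output space = H^(tensor 5) where dim(H) = 9
dim = 9^5
= 81 (after 2 factors)
= 729 (after 3 factors)
= 6561 (after 4 factors)
= 59049 (after 5 factors)
= 59049

59049


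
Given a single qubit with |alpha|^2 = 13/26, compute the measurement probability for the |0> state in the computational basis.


|alpha|^2 = 13/26 = 0.5000
|beta|^2 = 1 - 13/26 = 13/26 = 0.5000
P(|0>) = |alpha|^2 = 0.5000

0.5000


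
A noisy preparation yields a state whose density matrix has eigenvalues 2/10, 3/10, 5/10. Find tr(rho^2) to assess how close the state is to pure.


tr(rho^2) = sum of eigenvalues squared
= (2/10)^2 + (3/10)^2 + (5/10)^2
= (4 + 9 + 25) / 100
= 38/100
= 0.3800

0.3800


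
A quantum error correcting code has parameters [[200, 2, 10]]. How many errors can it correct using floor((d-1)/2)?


Code parameters: [[200, 2, 10]], distance d = 10.
Number of correctable errors = floor((d-1)/2)
= floor((10 - 1)/2)
= floor(9/2)
= 4

4


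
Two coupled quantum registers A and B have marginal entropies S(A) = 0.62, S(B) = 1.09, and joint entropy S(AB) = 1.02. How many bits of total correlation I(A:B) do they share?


I(A:B) = S(A) + S(B) - S(AB)
= 0.62 + 1.09 - 1.02
= 0.6900

0.6900


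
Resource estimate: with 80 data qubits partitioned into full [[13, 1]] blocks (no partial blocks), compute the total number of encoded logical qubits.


Each code block uses 13 physical qubits for 1 logical qubit(s).
Number of complete blocks = floor(80 / 13) = 6
Logical qubits = 6 * 1
= 6

6


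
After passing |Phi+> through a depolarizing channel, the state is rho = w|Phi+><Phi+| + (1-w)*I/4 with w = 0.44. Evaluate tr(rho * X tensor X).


|Phi+> = (|00> + |11>)/sqrt(2)
For the pure Bell state, <X_A X_B> = +1 (Bell-state Pauli correlator).
The maximally-mixed part I/4 has tr(I/4 * P tensor P) = 0 for any traceless Pauli P.
So <X_A X_B>_rho = w * (+1) + (1 - w) * 0
= 0.44 * (+1)
= 0.4400

0.4400


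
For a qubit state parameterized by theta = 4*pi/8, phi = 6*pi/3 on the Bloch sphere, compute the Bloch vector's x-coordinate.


theta = 1.5708, phi = 6.2832
r_x = sin(theta)*cos(phi) = 1.0000 * 1.0000
r_x = 1.0000

1.0000


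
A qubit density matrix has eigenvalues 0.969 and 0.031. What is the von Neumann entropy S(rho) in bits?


S = -p*log2(p) - (1-p)*log2(1-p)
p = 0.9690, 1-p = 0.0310
= -0.9690 * log2(0.9690) - 0.0310 * log2(0.0310)
= -(-0.0440) - (-0.1554)
= 0.1994

0.1994


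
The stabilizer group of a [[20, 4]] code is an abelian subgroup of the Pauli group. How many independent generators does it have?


For an [[n,k]] stabilizer code:
Number of stabilizer generators = n - k
= 20 - 4
= 16

16


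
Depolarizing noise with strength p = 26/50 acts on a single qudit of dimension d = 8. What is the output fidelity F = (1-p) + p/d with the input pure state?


F = (1-p) + p/d
= (1 - 0.5200) + 0.5200/8
= 0.4800 + 0.0650
= 0.5450

0.5450


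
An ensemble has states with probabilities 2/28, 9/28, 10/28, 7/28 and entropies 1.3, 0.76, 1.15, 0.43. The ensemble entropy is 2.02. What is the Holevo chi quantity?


chi = S(rho) - sum_i p_i * S(rho_i)
Weighted entropy = 2/28 * 1.3 + 9/28 * 0.76 + 10/28 * 1.15 + 7/28 * 0.43
= 0.8554
chi = 2.02 - 0.8554
= 1.1646

1.1646


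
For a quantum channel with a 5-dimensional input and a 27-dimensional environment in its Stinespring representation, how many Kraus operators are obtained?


Tracing out the environment in an orthonormal basis {|i>_E} gives Kraus operators K_i = <i|_E U |0>_E.
Number of Kraus operators = dim(H_env) = d_env
= 27

27


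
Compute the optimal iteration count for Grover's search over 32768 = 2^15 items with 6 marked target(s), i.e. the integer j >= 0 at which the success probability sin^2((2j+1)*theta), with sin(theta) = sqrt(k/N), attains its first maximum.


After j Grover iterations the success probability is P(j) = sin^2((2j+1)*theta), where sin(theta) = sqrt(k/N).
N = 2^15 = 32768, k = 6
sin(theta) = sqrt(k/N) = 0.01353164693
theta = arcsin(sqrt(k/N)) = 0.01353205992 rad
P(j) reaches its first maximum when (2j+1)*theta is as close as possible to pi/2, i.e. j = round(pi/(4*theta) - 1/2).
pi/(4*theta) - 1/2 = 57.5398
(For comparison, the common estimate pi/4 * sqrt(N/k) = 58.0416; the exact maximiser is used here.)
Optimal iterations = 58

58


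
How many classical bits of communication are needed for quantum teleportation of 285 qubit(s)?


Quantum teleportation requires 2 classical bits per qubit teleported.
285 qubit(s) -> 2 * 285 = 570 classical bits

570


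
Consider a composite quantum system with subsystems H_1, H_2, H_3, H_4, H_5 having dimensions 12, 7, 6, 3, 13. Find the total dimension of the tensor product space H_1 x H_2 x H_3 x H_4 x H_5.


dim(H_1 x H_2 x H_3 x H_4 x H_5) = 12 * 7 * 6 * 3 * 13
= 84 * 6 * 3 * 13
= 504 * 3 * 13
= 1512 * 13
= 19656

19656


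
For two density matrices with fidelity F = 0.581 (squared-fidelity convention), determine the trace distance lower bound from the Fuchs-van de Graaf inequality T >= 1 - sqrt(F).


Fuchs-van de Graaf (squared-fidelity convention): 1 - sqrt(F) <= T <= sqrt(1 - F).
Lower bound: T >= 1 - sqrt(F)
sqrt(F) = sqrt(0.581) = 0.7622
T >= 1 - 0.7622
T >= 0.2378

0.2378


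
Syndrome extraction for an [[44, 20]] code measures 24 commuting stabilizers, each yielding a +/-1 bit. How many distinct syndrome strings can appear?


Each stabilizer generator gives a binary (+1 or -1) measurement outcome.
With 24 independent generators:
Total syndromes = 2^24
= 16777216

16777216


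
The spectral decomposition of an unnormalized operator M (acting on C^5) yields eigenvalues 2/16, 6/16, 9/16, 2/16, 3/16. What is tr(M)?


tr(M) = sum of eigenvalues
= 2/16 + 6/16 + 9/16 + 2/16 + 3/16
= 22/16
= 1.3750

1.3750


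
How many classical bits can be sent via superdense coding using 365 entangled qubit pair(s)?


Superdense coding allows 2 classical bits per shared entangled pair.
365 pair(s) -> 2 * 365 = 730 classical bits

730


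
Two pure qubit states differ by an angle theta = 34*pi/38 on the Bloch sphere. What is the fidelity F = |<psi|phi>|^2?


For states separated by angle theta on Bloch sphere:
F = cos^2(theta/2)
theta = 34*pi/38 = 2.8109
theta/2 = 1.4054
cos(theta/2) = 0.1646
F = 0.0271

0.0271


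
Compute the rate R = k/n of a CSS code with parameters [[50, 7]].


Code rate R = k/n
= 7/50
= 0.1400

0.1400


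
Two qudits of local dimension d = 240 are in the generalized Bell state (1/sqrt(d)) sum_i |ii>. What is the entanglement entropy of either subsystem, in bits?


For a maximally entangled state in d x d:
S = log2(d) = log2(240)
= 7.9069

7.9069


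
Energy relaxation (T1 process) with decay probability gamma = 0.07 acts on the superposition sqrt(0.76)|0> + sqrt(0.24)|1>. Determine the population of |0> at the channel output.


For amplitude damping with parameter gamma on state sqrt(a)|0> + sqrt(b)|1>:
alpha^2 = 0.76, beta^2 = 0.24
P(|0>) = alpha^2 + gamma * beta^2
= 0.76 + 0.07 * 0.24
= 0.76 + 0.0168
= 0.7768

0.7768


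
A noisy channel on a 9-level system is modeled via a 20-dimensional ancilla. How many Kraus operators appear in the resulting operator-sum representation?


Tracing out the environment in an orthonormal basis {|i>_E} gives Kraus operators K_i = <i|_E U |0>_E.
Number of Kraus operators = dim(H_env) = d_env
= 20

20


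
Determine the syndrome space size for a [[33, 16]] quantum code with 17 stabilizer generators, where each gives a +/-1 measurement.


Each stabilizer generator gives a binary (+1 or -1) measurement outcome.
With 17 independent generators:
Total syndromes = 2^17
= 131072

131072


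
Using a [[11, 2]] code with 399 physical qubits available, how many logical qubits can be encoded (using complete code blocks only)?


Each code block uses 11 physical qubits for 2 logical qubit(s).
Number of complete blocks = floor(399 / 11) = 36
Logical qubits = 36 * 2
= 72

72


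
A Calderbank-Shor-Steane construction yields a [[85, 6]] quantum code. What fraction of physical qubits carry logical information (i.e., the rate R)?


Code rate R = k/n
= 6/85
= 0.0706

0.0706


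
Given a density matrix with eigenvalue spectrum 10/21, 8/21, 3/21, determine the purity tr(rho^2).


tr(rho^2) = sum of eigenvalues squared
= (10/21)^2 + (8/21)^2 + (3/21)^2
= (100 + 64 + 9) / 441
= 173/441
= 0.3923

0.3923


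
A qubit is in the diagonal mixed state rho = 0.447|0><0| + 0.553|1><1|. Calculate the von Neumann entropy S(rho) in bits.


S = -p*log2(p) - (1-p)*log2(1-p)
p = 0.4470, 1-p = 0.5530
= -0.4470 * log2(0.4470) - 0.5530 * log2(0.5530)
= -(-0.5193) - (-0.4726)
= 0.9919

0.9919


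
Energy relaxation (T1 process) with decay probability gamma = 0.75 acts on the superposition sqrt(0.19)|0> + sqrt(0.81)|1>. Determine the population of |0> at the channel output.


For amplitude damping with parameter gamma on state sqrt(a)|0> + sqrt(b)|1>:
alpha^2 = 0.19, beta^2 = 0.81
P(|0>) = alpha^2 + gamma * beta^2
= 0.19 + 0.75 * 0.81
= 0.19 + 0.6075
= 0.7975

0.7975


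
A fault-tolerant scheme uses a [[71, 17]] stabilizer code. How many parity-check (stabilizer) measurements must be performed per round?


For an [[n,k]] stabilizer code:
Number of stabilizer generators = n - k
= 71 - 17
= 54

54


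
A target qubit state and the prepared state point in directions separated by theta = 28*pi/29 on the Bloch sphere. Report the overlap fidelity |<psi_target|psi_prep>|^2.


For states separated by angle theta on Bloch sphere:
F = cos^2(theta/2)
theta = 28*pi/29 = 3.0333
theta/2 = 1.5166
cos(theta/2) = 0.0541
F = 0.0029

0.0029


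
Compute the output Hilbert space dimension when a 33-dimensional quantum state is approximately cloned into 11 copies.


Output space = H^(tensor 11) where dim(H) = 33
dim = 33^11
= 1089 (after 2 factors)
= 35937 (after 3 factors)
= 1185921 (after 4 factors)
= 39135393 (after 5 factors)
= 1291467969 (after 6 factors)
= 42618442977 (after 7 factors)
= 1406408618241 (after 8 factors)
= 46411484401953 (after 9 factors)
= 1531578985264449 (after 10 factors)
= 50542106513726817 (after 11 factors)
= 50542106513726817

50542106513726817


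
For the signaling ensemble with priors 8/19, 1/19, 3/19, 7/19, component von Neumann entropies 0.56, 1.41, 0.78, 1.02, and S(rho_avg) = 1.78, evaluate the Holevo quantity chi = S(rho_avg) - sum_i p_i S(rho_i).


chi = S(rho) - sum_i p_i * S(rho_i)
Weighted entropy = 8/19 * 0.56 + 1/19 * 1.41 + 3/19 * 0.78 + 7/19 * 1.02
= 0.8089
chi = 1.78 - 0.8089
= 0.9711

0.9711


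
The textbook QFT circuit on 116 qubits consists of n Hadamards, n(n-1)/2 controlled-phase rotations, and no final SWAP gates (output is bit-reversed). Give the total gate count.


Hadamard gates: 116
Controlled rotations: n*(n-1)/2 = 116*115/2 = 6670
SWAP gates: 0 (omitted)
Total = 116 + 6670
= 6786

6786


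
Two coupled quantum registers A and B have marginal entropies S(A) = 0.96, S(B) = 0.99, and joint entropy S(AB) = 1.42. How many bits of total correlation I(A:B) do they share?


I(A:B) = S(A) + S(B) - S(AB)
= 0.96 + 0.99 - 1.42
= 0.5300

0.5300


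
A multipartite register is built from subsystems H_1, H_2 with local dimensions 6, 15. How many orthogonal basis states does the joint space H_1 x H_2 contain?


dim(H_1 x H_2) = 6 * 15
= 90

90


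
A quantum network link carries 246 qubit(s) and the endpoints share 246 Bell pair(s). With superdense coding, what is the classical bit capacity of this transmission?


Superdense coding allows 2 classical bits per shared entangled pair.
246 pair(s) -> 2 * 246 = 492 classical bits

492


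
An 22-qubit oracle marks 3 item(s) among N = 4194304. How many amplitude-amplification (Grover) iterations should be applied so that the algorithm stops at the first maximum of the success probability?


After j Grover iterations the success probability is P(j) = sin^2((2j+1)*theta), where sin(theta) = sqrt(k/N).
N = 2^22 = 4194304, k = 3
sin(theta) = sqrt(k/N) = 0.0008457279334
theta = arcsin(sqrt(k/N)) = 0.0008457280342 rad
P(j) reaches its first maximum when (2j+1)*theta is as close as possible to pi/2, i.e. j = round(pi/(4*theta) - 1/2).
pi/(4*theta) - 1/2 = 928.1652
(For comparison, the common estimate pi/4 * sqrt(N/k) = 928.6653; the exact maximiser is used here.)
Optimal iterations = 928

928


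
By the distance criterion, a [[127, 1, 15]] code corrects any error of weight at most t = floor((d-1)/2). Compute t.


Code parameters: [[127, 1, 15]], distance d = 15.
Number of correctable errors = floor((d-1)/2)
= floor((15 - 1)/2)
= floor(14/2)
= 7

7


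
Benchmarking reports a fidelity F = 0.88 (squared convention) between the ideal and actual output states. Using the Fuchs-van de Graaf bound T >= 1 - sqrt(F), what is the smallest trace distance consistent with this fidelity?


Fuchs-van de Graaf (squared-fidelity convention): 1 - sqrt(F) <= T <= sqrt(1 - F).
Lower bound: T >= 1 - sqrt(F)
sqrt(F) = sqrt(0.88) = 0.9381
T >= 1 - 0.9381
T >= 0.0619

0.0619


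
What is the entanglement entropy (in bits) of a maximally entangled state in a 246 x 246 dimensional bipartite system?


For a maximally entangled state in d x d:
S = log2(d) = log2(246)
= 7.9425

7.9425


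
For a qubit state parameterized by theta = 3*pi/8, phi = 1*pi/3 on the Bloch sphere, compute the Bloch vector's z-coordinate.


theta = 1.1781, phi = 1.0472
r_z = cos(theta) = 0.3827

0.3827


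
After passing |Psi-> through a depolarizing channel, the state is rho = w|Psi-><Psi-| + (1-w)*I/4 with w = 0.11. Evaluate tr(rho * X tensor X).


|Psi-> = (|01> - |10>)/sqrt(2)
For the pure Bell state, <X_A X_B> = -1 (Bell-state Pauli correlator).
The maximally-mixed part I/4 has tr(I/4 * P tensor P) = 0 for any traceless Pauli P.
So <X_A X_B>_rho = w * (-1) + (1 - w) * 0
= 0.11 * (-1)
= -0.1100

-0.1100


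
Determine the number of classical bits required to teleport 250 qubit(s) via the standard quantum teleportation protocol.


Quantum teleportation requires 2 classical bits per qubit teleported.
250 qubit(s) -> 2 * 250 = 500 classical bits

500


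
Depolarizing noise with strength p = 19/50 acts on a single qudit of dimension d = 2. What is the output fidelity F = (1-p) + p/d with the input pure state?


F = (1-p) + p/d
= (1 - 0.3800) + 0.3800/2
= 0.6200 + 0.1900
= 0.8100

0.8100


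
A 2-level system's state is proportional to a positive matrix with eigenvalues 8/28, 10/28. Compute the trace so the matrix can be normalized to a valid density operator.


tr(M) = sum of eigenvalues
= 8/28 + 10/28
= 18/28
= 0.6429

0.6429


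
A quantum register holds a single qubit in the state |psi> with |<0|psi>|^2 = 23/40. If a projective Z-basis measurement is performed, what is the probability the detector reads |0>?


|alpha|^2 = 23/40 = 0.5750
|beta|^2 = 1 - 23/40 = 17/40 = 0.4250
P(|0>) = |alpha|^2 = 0.5750

0.5750


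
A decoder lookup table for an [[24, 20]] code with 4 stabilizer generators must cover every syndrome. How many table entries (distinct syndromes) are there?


Each stabilizer generator gives a binary (+1 or -1) measurement outcome.
With 4 independent generators:
Total syndromes = 2^4
= 16

16


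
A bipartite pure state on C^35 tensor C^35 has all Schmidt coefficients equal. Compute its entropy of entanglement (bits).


For a maximally entangled state in d x d:
S = log2(d) = log2(35)
= 5.1293

5.1293


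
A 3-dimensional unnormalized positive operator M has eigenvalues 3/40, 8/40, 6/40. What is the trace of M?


tr(M) = sum of eigenvalues
= 3/40 + 8/40 + 6/40
= 17/40
= 0.4250

0.4250


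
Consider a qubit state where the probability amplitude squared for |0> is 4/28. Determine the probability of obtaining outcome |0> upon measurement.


|alpha|^2 = 4/28 = 0.1429
|beta|^2 = 1 - 4/28 = 24/28 = 0.8571
P(|0>) = |alpha|^2 = 0.1429

0.1429


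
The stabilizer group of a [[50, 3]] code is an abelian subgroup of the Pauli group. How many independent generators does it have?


For an [[n,k]] stabilizer code:
Number of stabilizer generators = n - k
= 50 - 3
= 47

47


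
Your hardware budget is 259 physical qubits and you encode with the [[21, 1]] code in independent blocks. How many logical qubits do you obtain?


Each code block uses 21 physical qubits for 1 logical qubit(s).
Number of complete blocks = floor(259 / 21) = 12
Logical qubits = 12 * 1
= 12

12


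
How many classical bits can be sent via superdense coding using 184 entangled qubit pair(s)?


Superdense coding allows 2 classical bits per shared entangled pair.
184 pair(s) -> 2 * 184 = 368 classical bits

368


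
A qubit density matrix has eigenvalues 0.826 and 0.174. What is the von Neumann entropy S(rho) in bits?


S = -p*log2(p) - (1-p)*log2(1-p)
p = 0.8260, 1-p = 0.1740
= -0.8260 * log2(0.8260) - 0.1740 * log2(0.1740)
= -(-0.2278) - (-0.4390)
= 0.6668

0.6668


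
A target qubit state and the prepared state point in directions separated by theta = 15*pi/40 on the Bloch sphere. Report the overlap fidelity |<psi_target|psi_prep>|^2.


For states separated by angle theta on Bloch sphere:
F = cos^2(theta/2)
theta = 15*pi/40 = 1.1781
theta/2 = 0.5890
cos(theta/2) = 0.8315
F = 0.6913

0.6913


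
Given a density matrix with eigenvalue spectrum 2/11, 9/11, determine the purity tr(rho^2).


tr(rho^2) = sum of eigenvalues squared
= (2/11)^2 + (9/11)^2
= (4 + 81) / 121
= 85/121
= 0.7025

0.7025


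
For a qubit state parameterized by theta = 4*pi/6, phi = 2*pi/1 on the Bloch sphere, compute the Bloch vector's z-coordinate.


theta = 2.0944, phi = 6.2832
r_z = cos(theta) = -0.5000

-0.5000


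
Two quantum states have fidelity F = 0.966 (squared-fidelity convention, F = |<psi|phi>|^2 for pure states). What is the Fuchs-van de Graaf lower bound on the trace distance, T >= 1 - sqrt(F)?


Fuchs-van de Graaf (squared-fidelity convention): 1 - sqrt(F) <= T <= sqrt(1 - F).
Lower bound: T >= 1 - sqrt(F)
sqrt(F) = sqrt(0.966) = 0.9829
T >= 1 - 0.9829
T >= 0.0171

0.0171


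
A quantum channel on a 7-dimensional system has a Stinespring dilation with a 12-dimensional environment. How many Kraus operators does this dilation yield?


Tracing out the environment in an orthonormal basis {|i>_E} gives Kraus operators K_i = <i|_E U |0>_E.
Number of Kraus operators = dim(H_env) = d_env
= 12

12


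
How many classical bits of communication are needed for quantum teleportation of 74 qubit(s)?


Quantum teleportation requires 2 classical bits per qubit teleported.
74 qubit(s) -> 2 * 74 = 148 classical bits

148


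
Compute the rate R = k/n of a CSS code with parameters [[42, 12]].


Code rate R = k/n
= 12/42
= 0.2857

0.2857


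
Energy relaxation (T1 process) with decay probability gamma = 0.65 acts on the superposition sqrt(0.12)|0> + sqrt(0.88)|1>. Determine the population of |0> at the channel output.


For amplitude damping with parameter gamma on state sqrt(a)|0> + sqrt(b)|1>:
alpha^2 = 0.12, beta^2 = 0.88
P(|0>) = alpha^2 + gamma * beta^2
= 0.12 + 0.65 * 0.88
= 0.12 + 0.5720
= 0.6920

0.6920


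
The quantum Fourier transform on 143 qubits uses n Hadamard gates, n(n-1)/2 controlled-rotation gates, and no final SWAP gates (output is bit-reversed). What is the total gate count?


Hadamard gates: 143
Controlled rotations: n*(n-1)/2 = 143*142/2 = 10153
SWAP gates: 0 (omitted)
Total = 143 + 10153
= 10296

10296


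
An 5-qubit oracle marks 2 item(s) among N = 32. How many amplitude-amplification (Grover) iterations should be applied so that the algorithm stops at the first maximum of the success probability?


After j Grover iterations the success probability is P(j) = sin^2((2j+1)*theta), where sin(theta) = sqrt(k/N).
N = 2^5 = 32, k = 2
sin(theta) = sqrt(k/N) = 0.25
theta = arcsin(sqrt(k/N)) = 0.2526802551 rad
P(j) reaches its first maximum when (2j+1)*theta is as close as possible to pi/2, i.e. j = round(pi/(4*theta) - 1/2).
pi/(4*theta) - 1/2 = 2.6083
(For comparison, the common estimate pi/4 * sqrt(N/k) = 3.1416; the exact maximiser is used here.)
Optimal iterations = 3

3


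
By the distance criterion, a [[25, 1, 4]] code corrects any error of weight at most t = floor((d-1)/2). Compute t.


Code parameters: [[25, 1, 4]], distance d = 4.
Number of correctable errors = floor((d-1)/2)
= floor((4 - 1)/2)
= floor(3/2)
= 1

1


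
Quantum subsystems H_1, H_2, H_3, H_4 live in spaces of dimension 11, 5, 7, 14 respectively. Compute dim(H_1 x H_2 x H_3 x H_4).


dim(H_1 x H_2 x H_3 x H_4) = 11 * 5 * 7 * 14
= 55 * 7 * 14
= 385 * 14
= 5390

5390


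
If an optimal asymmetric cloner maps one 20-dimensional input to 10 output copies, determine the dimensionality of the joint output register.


Output space = H^(tensor 10) where dim(H) = 20
dim = 20^10
= 400 (after 2 factors)
= 8000 (after 3 factors)
= 160000 (after 4 factors)
= 3200000 (after 5 factors)
= 64000000 (after 6 factors)
= 1280000000 (after 7 factors)
= 25600000000 (after 8 factors)
= 512000000000 (after 9 factors)
= 10240000000000 (after 10 factors)
= 10240000000000

10240000000000


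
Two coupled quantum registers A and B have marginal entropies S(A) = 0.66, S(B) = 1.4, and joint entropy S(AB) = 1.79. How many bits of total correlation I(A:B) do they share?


I(A:B) = S(A) + S(B) - S(AB)
= 0.66 + 1.4 - 1.79
= 0.2700

0.2700


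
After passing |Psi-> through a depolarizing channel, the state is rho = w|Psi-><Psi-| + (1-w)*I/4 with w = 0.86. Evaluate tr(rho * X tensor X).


|Psi-> = (|01> - |10>)/sqrt(2)
For the pure Bell state, <X_A X_B> = -1 (Bell-state Pauli correlator).
The maximally-mixed part I/4 has tr(I/4 * P tensor P) = 0 for any traceless Pauli P.
So <X_A X_B>_rho = w * (-1) + (1 - w) * 0
= 0.86 * (-1)
= -0.8600

-0.8600


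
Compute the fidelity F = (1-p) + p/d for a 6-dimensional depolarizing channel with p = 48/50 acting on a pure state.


F = (1-p) + p/d
= (1 - 0.9600) + 0.9600/6
= 0.0400 + 0.1600
= 0.2000

0.2000


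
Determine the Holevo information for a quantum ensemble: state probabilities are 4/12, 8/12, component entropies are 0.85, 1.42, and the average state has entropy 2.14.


chi = S(rho) - sum_i p_i * S(rho_i)
Weighted entropy = 4/12 * 0.85 + 8/12 * 1.42
= 1.2300
chi = 2.14 - 1.2300
= 0.9100

0.9100


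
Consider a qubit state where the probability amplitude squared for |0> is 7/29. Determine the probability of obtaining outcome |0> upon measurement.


|alpha|^2 = 7/29 = 0.2414
|beta|^2 = 1 - 7/29 = 22/29 = 0.7586
P(|0>) = |alpha|^2 = 0.2414

0.2414


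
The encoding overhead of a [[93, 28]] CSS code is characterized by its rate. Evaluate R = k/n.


Code rate R = k/n
= 28/93
= 0.3011

0.3011


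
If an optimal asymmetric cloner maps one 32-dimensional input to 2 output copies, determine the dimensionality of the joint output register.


Output space = H^(tensor 2) where dim(H) = 32
dim = 32^2
= 1024

1024


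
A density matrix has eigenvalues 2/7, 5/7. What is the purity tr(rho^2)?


tr(rho^2) = sum of eigenvalues squared
= (2/7)^2 + (5/7)^2
= (4 + 25) / 49
= 29/49
= 0.5918

0.5918


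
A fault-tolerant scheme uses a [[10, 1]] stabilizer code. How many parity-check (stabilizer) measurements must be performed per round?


For an [[n,k]] stabilizer code:
Number of stabilizer generators = n - k
= 10 - 1
= 9

9


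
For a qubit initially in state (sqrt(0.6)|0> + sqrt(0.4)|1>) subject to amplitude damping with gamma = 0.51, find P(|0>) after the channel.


For amplitude damping with parameter gamma on state sqrt(a)|0> + sqrt(b)|1>:
alpha^2 = 0.6, beta^2 = 0.4
P(|0>) = alpha^2 + gamma * beta^2
= 0.6 + 0.51 * 0.4
= 0.6 + 0.2040
= 0.8040

0.8040


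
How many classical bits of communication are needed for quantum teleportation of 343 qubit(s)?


Quantum teleportation requires 2 classical bits per qubit teleported.
343 qubit(s) -> 2 * 343 = 686 classical bits

686


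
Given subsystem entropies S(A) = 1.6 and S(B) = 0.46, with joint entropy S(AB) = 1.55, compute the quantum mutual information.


I(A:B) = S(A) + S(B) - S(AB)
= 1.6 + 0.46 - 1.55
= 0.5100

0.5100


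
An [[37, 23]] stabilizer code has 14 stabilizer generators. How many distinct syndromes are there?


Each stabilizer generator gives a binary (+1 or -1) measurement outcome.
With 14 independent generators:
Total syndromes = 2^14
= 16384

16384


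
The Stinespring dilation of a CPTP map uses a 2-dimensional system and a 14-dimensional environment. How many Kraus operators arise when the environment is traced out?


Tracing out the environment in an orthonormal basis {|i>_E} gives Kraus operators K_i = <i|_E U |0>_E.
Number of Kraus operators = dim(H_env) = d_env
= 14

14


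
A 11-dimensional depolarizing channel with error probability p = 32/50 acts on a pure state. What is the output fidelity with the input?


F = (1-p) + p/d
= (1 - 0.6400) + 0.6400/11
= 0.3600 + 0.0582
= 0.4182

0.4182


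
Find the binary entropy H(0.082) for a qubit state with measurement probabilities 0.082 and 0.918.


S = -p*log2(p) - (1-p)*log2(1-p)
p = 0.0820, 1-p = 0.9180
= -0.0820 * log2(0.0820) - 0.9180 * log2(0.9180)
= -(-0.2959) - (-0.1133)
= 0.4092

0.4092


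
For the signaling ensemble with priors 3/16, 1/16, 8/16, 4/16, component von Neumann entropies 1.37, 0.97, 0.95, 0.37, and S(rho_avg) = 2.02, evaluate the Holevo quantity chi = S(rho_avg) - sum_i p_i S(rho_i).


chi = S(rho) - sum_i p_i * S(rho_i)
Weighted entropy = 3/16 * 1.37 + 1/16 * 0.97 + 8/16 * 0.95 + 4/16 * 0.37
= 0.8850
chi = 2.02 - 0.8850
= 1.1350

1.1350


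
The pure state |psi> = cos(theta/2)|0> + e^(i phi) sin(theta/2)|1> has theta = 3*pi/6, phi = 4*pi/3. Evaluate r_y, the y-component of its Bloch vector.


theta = 1.5708, phi = 4.1888
r_y = sin(theta)*sin(phi) = 1.0000 * -0.8660
r_y = -0.8660

-0.8660


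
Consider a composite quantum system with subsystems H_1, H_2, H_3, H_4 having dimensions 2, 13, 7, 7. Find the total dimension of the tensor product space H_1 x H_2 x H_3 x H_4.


dim(H_1 x H_2 x H_3 x H_4) = 2 * 13 * 7 * 7
= 26 * 7 * 7
= 182 * 7
= 1274

1274


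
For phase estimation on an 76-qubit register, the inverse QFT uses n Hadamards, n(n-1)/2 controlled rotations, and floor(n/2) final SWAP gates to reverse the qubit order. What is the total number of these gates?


Hadamard gates: 76
Controlled rotations: n*(n-1)/2 = 76*75/2 = 2850
SWAP gates: floor(n/2) = floor(76/2) = 38
Total = 76 + 2850 + 38
= 2964

2964


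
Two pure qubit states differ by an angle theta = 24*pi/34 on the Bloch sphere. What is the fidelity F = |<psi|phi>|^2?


For states separated by angle theta on Bloch sphere:
F = cos^2(theta/2)
theta = 24*pi/34 = 2.2176
theta/2 = 1.1088
cos(theta/2) = 0.4457
F = 0.1987

0.1987


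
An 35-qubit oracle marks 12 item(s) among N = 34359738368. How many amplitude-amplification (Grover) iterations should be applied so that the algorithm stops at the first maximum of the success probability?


After j Grover iterations the success probability is P(j) = sin^2((2j+1)*theta), where sin(theta) = sqrt(k/N).
N = 2^35 = 34359738368, k = 12
sin(theta) = sqrt(k/N) = 1.868812365e-05
theta = arcsin(sqrt(k/N)) = 1.868812365e-05 rad
P(j) reaches its first maximum when (2j+1)*theta is as close as possible to pi/2, i.e. j = round(pi/(4*theta) - 1/2).
pi/(4*theta) - 1/2 = 42026.0928
(For comparison, the common estimate pi/4 * sqrt(N/k) = 42026.5928; the exact maximiser is used here.)
Optimal iterations = 42026

42026


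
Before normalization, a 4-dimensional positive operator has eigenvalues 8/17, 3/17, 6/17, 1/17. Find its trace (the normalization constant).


tr(M) = sum of eigenvalues
= 8/17 + 3/17 + 6/17 + 1/17
= 18/17
= 1.0588

1.0588


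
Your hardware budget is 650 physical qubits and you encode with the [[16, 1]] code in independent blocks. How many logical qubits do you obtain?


Each code block uses 16 physical qubits for 1 logical qubit(s).
Number of complete blocks = floor(650 / 16) = 40
Logical qubits = 40 * 1
= 40

40


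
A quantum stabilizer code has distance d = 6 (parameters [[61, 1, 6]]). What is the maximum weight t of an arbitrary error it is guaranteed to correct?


Code parameters: [[61, 1, 6]], distance d = 6.
Number of correctable errors = floor((d-1)/2)
= floor((6 - 1)/2)
= floor(5/2)
= 2

2


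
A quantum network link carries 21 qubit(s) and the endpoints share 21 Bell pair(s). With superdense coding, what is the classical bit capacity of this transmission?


Superdense coding allows 2 classical bits per shared entangled pair.
21 pair(s) -> 2 * 21 = 42 classical bits

42


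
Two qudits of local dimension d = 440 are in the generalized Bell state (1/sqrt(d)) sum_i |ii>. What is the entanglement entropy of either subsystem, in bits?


For a maximally entangled state in d x d:
S = log2(d) = log2(440)
= 8.7814

8.7814


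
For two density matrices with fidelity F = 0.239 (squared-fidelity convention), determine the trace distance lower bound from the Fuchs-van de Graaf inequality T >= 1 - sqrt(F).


Fuchs-van de Graaf (squared-fidelity convention): 1 - sqrt(F) <= T <= sqrt(1 - F).
Lower bound: T >= 1 - sqrt(F)
sqrt(F) = sqrt(0.239) = 0.4889
T >= 1 - 0.4889
T >= 0.5111

0.5111


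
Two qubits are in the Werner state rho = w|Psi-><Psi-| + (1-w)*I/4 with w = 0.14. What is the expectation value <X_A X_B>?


|Psi-> = (|01> - |10>)/sqrt(2)
For the pure Bell state, <X_A X_B> = -1 (Bell-state Pauli correlator).
The maximally-mixed part I/4 has tr(I/4 * P tensor P) = 0 for any traceless Pauli P.
So <X_A X_B>_rho = w * (-1) + (1 - w) * 0
= 0.14 * (-1)
= -0.1400

-0.1400


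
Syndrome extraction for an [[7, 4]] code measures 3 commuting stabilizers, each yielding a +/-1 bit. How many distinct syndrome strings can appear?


Each stabilizer generator gives a binary (+1 or -1) measurement outcome.
With 3 independent generators:
Total syndromes = 2^3
= 8

8


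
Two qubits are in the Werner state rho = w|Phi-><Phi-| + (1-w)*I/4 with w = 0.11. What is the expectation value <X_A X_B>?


|Phi-> = (|00> - |11>)/sqrt(2)
For the pure Bell state, <X_A X_B> = -1 (Bell-state Pauli correlator).
The maximally-mixed part I/4 has tr(I/4 * P tensor P) = 0 for any traceless Pauli P.
So <X_A X_B>_rho = w * (-1) + (1 - w) * 0
= 0.11 * (-1)
= -0.1100

-0.1100


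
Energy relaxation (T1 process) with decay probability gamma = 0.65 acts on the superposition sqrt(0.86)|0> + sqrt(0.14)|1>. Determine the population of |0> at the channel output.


For amplitude damping with parameter gamma on state sqrt(a)|0> + sqrt(b)|1>:
alpha^2 = 0.86, beta^2 = 0.14
P(|0>) = alpha^2 + gamma * beta^2
= 0.86 + 0.65 * 0.14
= 0.86 + 0.0910
= 0.9510

0.9510


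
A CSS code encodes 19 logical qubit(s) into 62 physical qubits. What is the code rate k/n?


Code rate R = k/n
= 19/62
= 0.3065

0.3065


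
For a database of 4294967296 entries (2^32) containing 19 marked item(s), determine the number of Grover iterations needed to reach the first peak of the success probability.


After j Grover iterations the success probability is P(j) = sin^2((2j+1)*theta), where sin(theta) = sqrt(k/N).
N = 2^32 = 4294967296, k = 19
sin(theta) = sqrt(k/N) = 6.651151952e-05
theta = arcsin(sqrt(k/N)) = 6.651151957e-05 rad
P(j) reaches its first maximum when (2j+1)*theta is as close as possible to pi/2, i.e. j = round(pi/(4*theta) - 1/2).
pi/(4*theta) - 1/2 = 11807.9532
(For comparison, the common estimate pi/4 * sqrt(N/k) = 11808.4532; the exact maximiser is used here.)
Optimal iterations = 11808

11808


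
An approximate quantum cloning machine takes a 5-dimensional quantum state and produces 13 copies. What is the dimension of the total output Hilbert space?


Output space = H^(tensor 13) where dim(H) = 5
dim = 5^13
= 25 (after 2 factors)
= 125 (after 3 factors)
= 625 (after 4 factors)
= 3125 (after 5 factors)
= 15625 (after 6 factors)
= 78125 (after 7 factors)
= 390625 (after 8 factors)
= 1953125 (after 9 factors)
= 9765625 (after 10 factors)
= 48828125 (after 11 factors)
= 244140625 (after 12 factors)
= 1220703125 (after 13 factors)
= 1220703125

1220703125


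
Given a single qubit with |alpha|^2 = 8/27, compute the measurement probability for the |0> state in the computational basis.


|alpha|^2 = 8/27 = 0.2963
|beta|^2 = 1 - 8/27 = 19/27 = 0.7037
P(|0>) = |alpha|^2 = 0.2963

0.2963


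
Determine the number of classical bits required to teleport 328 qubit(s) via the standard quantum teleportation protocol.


Quantum teleportation requires 2 classical bits per qubit teleported.
328 qubit(s) -> 2 * 328 = 656 classical bits

656


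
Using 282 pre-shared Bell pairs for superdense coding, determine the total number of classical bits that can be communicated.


Superdense coding allows 2 classical bits per shared entangled pair.
282 pair(s) -> 2 * 282 = 564 classical bits

564


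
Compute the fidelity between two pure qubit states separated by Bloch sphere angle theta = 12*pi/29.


For states separated by angle theta on Bloch sphere:
F = cos^2(theta/2)
theta = 12*pi/29 = 1.3000
theta/2 = 0.6500
cos(theta/2) = 0.7961
F = 0.6338

0.6338


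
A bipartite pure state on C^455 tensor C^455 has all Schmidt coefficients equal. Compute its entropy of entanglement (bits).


For a maximally entangled state in d x d:
S = log2(d) = log2(455)
= 8.8297

8.8297


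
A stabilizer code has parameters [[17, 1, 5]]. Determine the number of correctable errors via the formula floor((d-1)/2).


Code parameters: [[17, 1, 5]], distance d = 5.
Number of correctable errors = floor((d-1)/2)
= floor((5 - 1)/2)
= floor(4/2)
= 2

2


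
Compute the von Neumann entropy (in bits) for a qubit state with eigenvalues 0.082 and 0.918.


S = -p*log2(p) - (1-p)*log2(1-p)
p = 0.0820, 1-p = 0.9180
= -0.0820 * log2(0.0820) - 0.9180 * log2(0.9180)
= -(-0.2959) - (-0.1133)
= 0.4092

0.4092


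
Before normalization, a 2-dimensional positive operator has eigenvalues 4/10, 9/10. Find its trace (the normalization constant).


tr(M) = sum of eigenvalues
= 4/10 + 9/10
= 13/10
= 1.3000

1.3000


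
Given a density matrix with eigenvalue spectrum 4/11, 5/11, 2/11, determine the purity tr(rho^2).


tr(rho^2) = sum of eigenvalues squared
= (4/11)^2 + (5/11)^2 + (2/11)^2
= (16 + 25 + 4) / 121
= 45/121
= 0.3719

0.3719


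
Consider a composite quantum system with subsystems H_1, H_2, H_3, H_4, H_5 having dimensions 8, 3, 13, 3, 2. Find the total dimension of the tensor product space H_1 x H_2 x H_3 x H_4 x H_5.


dim(H_1 x H_2 x H_3 x H_4 x H_5) = 8 * 3 * 13 * 3 * 2
= 24 * 13 * 3 * 2
= 312 * 3 * 2
= 936 * 2
= 1872

1872
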